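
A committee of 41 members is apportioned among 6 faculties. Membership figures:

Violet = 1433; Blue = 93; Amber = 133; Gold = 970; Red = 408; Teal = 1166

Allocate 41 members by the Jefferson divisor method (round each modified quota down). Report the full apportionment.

Standard divisor 4203/41 ≈ 102.512; standard quotas: Violet 13.979, Blue 0.907, Amber 1.297, Gold 9.462, Red 3.980, Teal 11.374.
Rounding down gives 13, 0, 1, 9, 3, 11 = 37 seats, so the divisor must be adjusted.
With modified divisor 96: modified quotas Violet 14.927, Blue 0.969, Amber 1.385, Gold 10.104, Red 4.250, Teal 12.146.
Rounding down: Violet 14, Blue 0, Amber 1, Gold 10, Red 4, Teal 12 (total 41).

Violet=14, Blue=0, Amber=1, Gold=10, Red=4, Teal=12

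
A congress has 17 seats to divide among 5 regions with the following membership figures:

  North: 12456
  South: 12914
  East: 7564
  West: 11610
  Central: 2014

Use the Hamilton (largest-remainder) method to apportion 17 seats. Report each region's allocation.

The standard divisor is 46558/17 ≈ 2738.706.
Standard quotas: North 4.5481, South 4.7154, East 2.7619, West 4.2392, Central 0.7354.
Lower quotas: North 4, South 4, East 2, West 4, Central 0 (sum 14, leaving 3 seats).
Remainders in descending order: East 0.7619, Central 0.7354, South 0.7154, North 0.5481, West 0.2392.
The surplus seats go to East, Central, South.

North=4, South=5, East=3, West=4, Central=1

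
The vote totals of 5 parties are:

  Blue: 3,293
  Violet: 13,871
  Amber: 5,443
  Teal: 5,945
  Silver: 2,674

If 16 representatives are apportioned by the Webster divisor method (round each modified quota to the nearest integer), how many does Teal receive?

Standard divisor 31226/16 ≈ 1951.625; standard quotas: Blue 1.687, Violet 7.107, Amber 2.789, Teal 3.046, Silver 1.370.
Rounding to the nearest integer gives Blue 2, Violet 7, Amber 3, Teal 3, Silver 1 — total 16, matching the house size, so no adjustment is needed.
Teal receives 3.

3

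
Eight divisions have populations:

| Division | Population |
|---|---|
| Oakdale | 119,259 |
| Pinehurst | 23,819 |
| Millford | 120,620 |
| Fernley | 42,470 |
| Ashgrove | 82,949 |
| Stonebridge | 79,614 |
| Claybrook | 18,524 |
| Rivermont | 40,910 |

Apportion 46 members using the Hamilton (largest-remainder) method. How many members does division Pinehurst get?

2

Total 528165; standard divisor 528165/46 ≈ 11481.848.
Standard quotas: Oakdale 10.3867, Pinehurst 2.0745, Millford 10.5053, Fernley 3.6989, Ashgrove 7.2244, Stonebridge 6.9339, Claybrook 1.6133, Rivermont 3.5630.
Lower quotas: Oakdale 10, Pinehurst 2, Millford 10, Fernley 3, Ashgrove 7, Stonebridge 6, Claybrook 1, Rivermont 3 (sum 42, leaving 4 seats).
Remainders in descending order: Stonebridge 0.9339, Fernley 0.6989, Claybrook 0.6133, Rivermont 0.5630, Millford 0.5053, Oakdale 0.3867, Ashgrove 0.2244, Pinehurst 0.0745.
Largest remainders: Stonebridge, Fernley, Claybrook, Rivermont receive the extra seats.
Pinehurst receives 2.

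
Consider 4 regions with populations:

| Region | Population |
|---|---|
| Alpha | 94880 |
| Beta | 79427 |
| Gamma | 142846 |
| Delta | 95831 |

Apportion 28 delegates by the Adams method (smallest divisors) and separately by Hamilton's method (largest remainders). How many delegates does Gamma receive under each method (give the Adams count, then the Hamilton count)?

9 and 10

Adams: Alpha 6, Beta 6, Gamma 9, Delta 7.
Hamilton: Alpha 6, Beta 5, Gamma 10, Delta 7.
Gamma gets 9 under Adams and 10 under Hamilton.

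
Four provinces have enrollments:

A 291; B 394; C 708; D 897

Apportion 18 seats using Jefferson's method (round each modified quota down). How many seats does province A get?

Standard divisor 2290/18 ≈ 127.222; standard quotas: A 2.287, B 3.097, C 5.565, D 7.051.
Rounding down gives 2, 3, 5, 7 = 17 seats, so the divisor must be adjusted.
With modified divisor 115: modified quotas A 2.530, B 3.426, C 6.157, D 7.800.
Rounding down: A 2, B 3, C 6, D 7 (total 18).
A receives 2.

2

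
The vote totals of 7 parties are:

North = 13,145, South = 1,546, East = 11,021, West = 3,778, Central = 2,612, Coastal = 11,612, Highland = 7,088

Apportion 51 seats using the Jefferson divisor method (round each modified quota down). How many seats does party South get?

Standard divisor 50802/51 ≈ 996.118; standard quotas: North 13.196, South 1.552, East 11.064, West 3.793, Central 2.622, Coastal 11.657, Highland 7.116.
Rounding down gives 13, 1, 11, 3, 2, 11, 7 = 48 seats, so the divisor must be adjusted.
With modified divisor 930: modified quotas North 14.134, South 1.662, East 11.851, West 4.062, Central 2.809, Coastal 12.486, Highland 7.622.
Rounding down: North 14, South 1, East 11, West 4, Central 2, Coastal 12, Highland 7 (total 51).
South receives 1.

1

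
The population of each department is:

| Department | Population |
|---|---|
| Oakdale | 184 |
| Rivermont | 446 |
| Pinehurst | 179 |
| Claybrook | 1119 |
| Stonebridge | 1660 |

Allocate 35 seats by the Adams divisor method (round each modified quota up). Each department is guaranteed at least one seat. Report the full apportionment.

Oakdale=2; Rivermont=5; Pinehurst=2; Claybrook=11; Stonebridge=15

Standard divisor 3588/35 ≈ 102.514; standard quotas: Oakdale 1.795, Rivermont 4.351, Pinehurst 1.746, Claybrook 10.916, Stonebridge 16.193.
Rounding up gives 2, 5, 2, 11, 17 = 37 seats, so the divisor must be adjusted.
With modified divisor 110.92: modified quotas Oakdale 1.659, Rivermont 4.021, Pinehurst 1.614, Claybrook 10.088, Stonebridge 14.966.
Rounding up: Oakdale 2, Rivermont 5, Pinehurst 2, Claybrook 11, Stonebridge 15 (total 35).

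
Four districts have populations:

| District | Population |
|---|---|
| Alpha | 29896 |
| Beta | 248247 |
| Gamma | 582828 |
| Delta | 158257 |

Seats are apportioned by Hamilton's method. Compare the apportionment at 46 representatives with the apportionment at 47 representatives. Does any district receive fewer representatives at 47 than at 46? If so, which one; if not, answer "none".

Alpha

At 46 seats: Alpha 2, Beta 11, Gamma 26, Delta 7.
At 47 seats: Alpha 1, Beta 12, Gamma 27, Delta 7.
Alpha drops from 2 to 1.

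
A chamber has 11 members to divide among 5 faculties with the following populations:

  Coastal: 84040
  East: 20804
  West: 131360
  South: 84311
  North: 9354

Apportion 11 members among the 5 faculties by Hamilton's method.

Total 329869; standard divisor 329869/11 ≈ 29988.091.
Standard quotas: Coastal 2.8024, East 0.6937, West 4.3804, South 2.8115, North 0.3119.
Lower quotas: Coastal 2, East 0, West 4, South 2, North 0 (sum 8, leaving 3 seats).
Remainders in descending order: South 0.8115, Coastal 0.8024, East 0.6937, West 0.3804, North 0.3119.
Largest remainders: South, Coastal, East receive the extra seats.

Coastal 3; East 1; West 4; South 3; North 0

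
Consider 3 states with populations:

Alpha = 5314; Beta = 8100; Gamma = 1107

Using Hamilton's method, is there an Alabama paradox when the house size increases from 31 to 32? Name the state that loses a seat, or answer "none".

At 31 seats: Alpha 11, Beta 17, Gamma 3.
At 32 seats: Alpha 12, Beta 18, Gamma 2.
Gamma drops from 3 to 2.

Gamma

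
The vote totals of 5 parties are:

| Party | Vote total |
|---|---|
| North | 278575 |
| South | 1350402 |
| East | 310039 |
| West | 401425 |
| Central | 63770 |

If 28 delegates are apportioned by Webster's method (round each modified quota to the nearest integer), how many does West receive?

5

Standard divisor 2404211/28 ≈ 85864.679; standard quotas: North 3.244, South 15.727, East 3.611, West 4.675, Central 0.743.
Rounding to the nearest integer gives 3, 16, 4, 5, 1 = 29 seats, so the divisor must be adjusted.
With modified divisor 87900: modified quotas North 3.169, South 15.363, East 3.527, West 4.567, Central 0.725.
Rounding to the nearest integer: North 3, South 15, East 4, West 5, Central 1 (total 28).
West receives 5.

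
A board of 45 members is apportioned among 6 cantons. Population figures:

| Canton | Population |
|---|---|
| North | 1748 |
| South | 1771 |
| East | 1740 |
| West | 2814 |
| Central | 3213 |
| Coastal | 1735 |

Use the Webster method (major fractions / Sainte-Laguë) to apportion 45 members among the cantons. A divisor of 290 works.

With modified divisor 290: modified quotas North 6.028, South 6.107, East 6.000, West 9.703, Central 11.079, Coastal 5.983.
Rounding to the nearest integer: North 6, South 6, East 6, West 10, Central 11, Coastal 6 (total 45).

North: 6; South: 6; East: 6; West: 10; Central: 11; Coastal: 6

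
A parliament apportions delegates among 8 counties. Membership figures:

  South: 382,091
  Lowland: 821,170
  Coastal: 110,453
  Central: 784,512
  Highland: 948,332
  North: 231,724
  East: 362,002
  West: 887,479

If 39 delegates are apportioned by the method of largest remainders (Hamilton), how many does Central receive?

Total 4527763; standard divisor 4527763/39 ≈ 116096.487.
Standard quotas: South 3.2912, Lowland 7.0732, Coastal 0.9514, Central 6.7574, Highland 8.1685, North 1.9960, East 3.1181, West 7.6443.
Lower quotas: South 3, Lowland 7, Coastal 0, Central 6, Highland 8, North 1, East 3, West 7 (sum 35, leaving 4 seats).
Remainders in descending order: North 0.9960, Coastal 0.9514, Central 0.7574, West 0.6443, South 0.2912, Highland 0.1685, East 0.1181, Lowland 0.0732.
Largest remainders: North, Coastal, Central, West receive the extra seats.
Central receives 7.

7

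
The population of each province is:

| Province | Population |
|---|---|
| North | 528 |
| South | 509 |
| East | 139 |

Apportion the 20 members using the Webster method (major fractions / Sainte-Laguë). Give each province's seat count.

Standard divisor 1176/20 ≈ 58.8; standard quotas: North 8.980, South 8.656, East 2.364.
Rounding to the nearest integer gives North 9, South 9, East 2 — total 20, matching the house size, so no adjustment is needed.

North: 9; South: 9; East: 2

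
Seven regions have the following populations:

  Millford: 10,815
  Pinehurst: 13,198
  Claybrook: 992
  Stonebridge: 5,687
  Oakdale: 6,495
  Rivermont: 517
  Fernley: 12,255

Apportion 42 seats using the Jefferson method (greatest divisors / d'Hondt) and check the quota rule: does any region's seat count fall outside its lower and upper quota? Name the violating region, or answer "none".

Standard quotas: Millford 9.092, Pinehurst 11.095, Claybrook 0.834, Stonebridge 4.781, Oakdale 5.460, Rivermont 0.435, Fernley 10.303.
Jefferson allocation: Millford 9, Pinehurst 12, Claybrook 0, Stonebridge 5, Oakdale 5, Rivermont 0, Fernley 11.
Every allocation lies between the lower and upper quota.

none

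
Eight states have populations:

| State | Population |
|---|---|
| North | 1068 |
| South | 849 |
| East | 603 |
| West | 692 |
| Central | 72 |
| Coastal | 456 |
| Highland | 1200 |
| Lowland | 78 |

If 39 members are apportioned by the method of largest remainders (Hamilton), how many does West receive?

5

The standard divisor is 5018/39 ≈ 128.667.
Standard quotas: North 8.301, South 6.598, East 4.687, West 5.378, Central 0.560, Coastal 3.544, Highland 9.326, Lowland 0.606.
Lower quotas: North 8, South 6, East 4, West 5, Central 0, Coastal 3, Highland 9, Lowland 0 (sum 35, leaving 4 seats).
Remainders in descending order: East 0.687, Lowland 0.606, South 0.598, Central 0.560, Coastal 0.544, West 0.378, Highland 0.326, North 0.301.
The surplus seats go to East, Lowland, South, Central.
West receives 5.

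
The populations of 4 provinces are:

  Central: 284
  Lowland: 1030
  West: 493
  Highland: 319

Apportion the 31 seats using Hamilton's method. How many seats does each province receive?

Total 2126; standard divisor 2126/31 ≈ 68.581.
Standard quotas: Central 4.141, Lowland 15.019, West 7.189, Highland 4.651.
Lower quotas: Central 4, Lowland 15, West 7, Highland 4 (sum 30, leaving 1 seat).
Remainders in descending order: Highland 0.651, West 0.189, Central 0.141, Lowland 0.019.
Largest remainder: Highland receives the extra seat.

Central 4, Lowland 15, West 7, Highland 5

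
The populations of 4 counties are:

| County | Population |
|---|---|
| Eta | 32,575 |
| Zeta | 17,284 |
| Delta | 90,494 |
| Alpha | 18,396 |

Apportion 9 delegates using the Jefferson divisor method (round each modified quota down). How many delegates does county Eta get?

Standard divisor 158749/9 ≈ 17638.778; standard quotas: Eta 1.847, Zeta 0.980, Delta 5.130, Alpha 1.043.
Rounding down gives 1, 0, 5, 1 = 7 seats, so the divisor must be adjusted.
With modified divisor 15700: modified quotas Eta 2.075, Zeta 1.101, Delta 5.764, Alpha 1.172.
Rounding down: Eta 2, Zeta 1, Delta 5, Alpha 1 (total 9).
Eta receives 2.

2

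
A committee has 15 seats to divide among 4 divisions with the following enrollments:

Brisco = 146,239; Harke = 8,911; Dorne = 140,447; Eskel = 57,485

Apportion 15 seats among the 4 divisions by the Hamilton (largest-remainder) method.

Brisco 6, Harke 0, Dorne 6, Eskel 3

The standard divisor is 353082/15 ≈ 23538.8.
Standard quotas: Brisco 6.2127, Harke 0.3786, Dorne 5.9666, Eskel 2.4421.
Lower quotas: Brisco 6, Harke 0, Dorne 5, Eskel 2 (sum 13, leaving 2 seats).
Remainders in descending order: Dorne 0.9666, Eskel 0.4421, Harke 0.3786, Brisco 0.2127.
Largest remainders: Dorne, Eskel receive the extra seats.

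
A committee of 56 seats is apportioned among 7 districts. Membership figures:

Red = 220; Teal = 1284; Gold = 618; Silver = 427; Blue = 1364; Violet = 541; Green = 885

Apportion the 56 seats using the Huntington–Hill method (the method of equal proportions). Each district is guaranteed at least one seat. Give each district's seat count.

With divisor 95.3: modified quotas Red 2.308, Teal 13.473, Gold 6.485, Silver 4.481, Blue 14.313, Violet 5.677, Green 9.286.
Geometric-mean thresholds: Red √(2·3)=2.449, Teal √(13·14)=13.491, Gold √(6·7)=6.481, Silver √(4·5)=4.472, Blue √(14·15)=14.491, Violet √(5·6)=5.477, Green √(9·10)=9.487.
Each quota rounded against its threshold gives Red 2, Teal 13, Gold 7, Silver 5, Blue 14, Violet 6, Green 9 (total 56).

Red=2, Teal=13, Gold=7, Silver=5, Blue=14, Violet=6, Green=9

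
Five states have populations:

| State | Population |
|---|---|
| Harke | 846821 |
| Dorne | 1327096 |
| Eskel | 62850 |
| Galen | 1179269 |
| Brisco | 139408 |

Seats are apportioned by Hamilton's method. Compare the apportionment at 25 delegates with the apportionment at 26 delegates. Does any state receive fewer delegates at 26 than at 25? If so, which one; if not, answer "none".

At 25 seats: Harke 6, Dorne 9, Eskel 1, Galen 8, Brisco 1.
At 26 seats: Harke 6, Dorne 10, Eskel 0, Galen 9, Brisco 1.
Eskel drops from 1 to 0.

Eskel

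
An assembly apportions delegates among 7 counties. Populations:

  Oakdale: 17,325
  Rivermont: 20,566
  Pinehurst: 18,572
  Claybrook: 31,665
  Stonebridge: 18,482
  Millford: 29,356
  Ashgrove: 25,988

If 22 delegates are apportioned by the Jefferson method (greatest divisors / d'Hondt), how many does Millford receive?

4

Standard divisor 161954/22 ≈ 7361.545; standard quotas: Oakdale 2.353, Rivermont 2.794, Pinehurst 2.523, Claybrook 4.301, Stonebridge 2.511, Millford 3.988, Ashgrove 3.530.
Rounding down gives 2, 2, 2, 4, 2, 3, 3 = 18 seats, so the divisor must be adjusted.
With modified divisor 6300: modified quotas Oakdale 2.750, Rivermont 3.264, Pinehurst 2.948, Claybrook 5.026, Stonebridge 2.934, Millford 4.660, Ashgrove 4.125.
Rounding down: Oakdale 2, Rivermont 3, Pinehurst 2, Claybrook 5, Stonebridge 2, Millford 4, Ashgrove 4 (total 22).
Millford receives 4.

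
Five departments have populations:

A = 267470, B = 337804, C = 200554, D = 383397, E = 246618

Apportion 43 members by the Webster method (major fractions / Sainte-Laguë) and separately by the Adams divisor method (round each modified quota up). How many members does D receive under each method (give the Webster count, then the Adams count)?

12 and 11

Webster: A 8, B 10, C 6, D 12, E 7.
Adams: A 8, B 10, C 6, D 11, E 8.
D gets 12 under Webster and 11 under Adams.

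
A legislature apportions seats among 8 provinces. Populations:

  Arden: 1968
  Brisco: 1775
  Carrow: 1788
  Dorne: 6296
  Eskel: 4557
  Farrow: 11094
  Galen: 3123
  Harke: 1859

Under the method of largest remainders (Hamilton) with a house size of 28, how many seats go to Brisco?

Total 32460; standard divisor 32460/28 ≈ 1159.286.
Standard quotas: Arden 1.6976, Brisco 1.5311, Carrow 1.5423, Dorne 5.4309, Eskel 3.9309, Farrow 9.5697, Galen 2.6939, Harke 1.6036.
Lower quotas: Arden 1, Brisco 1, Carrow 1, Dorne 5, Eskel 3, Farrow 9, Galen 2, Harke 1 (sum 23, leaving 5 seats).
Remainders in descending order: Eskel 0.9309, Arden 0.6976, Galen 0.6939, Harke 0.6036, Farrow 0.5697, Carrow 0.5423, Brisco 0.5311, Dorne 0.4309.
Largest remainders: Eskel, Arden, Galen, Harke, Farrow receive the extra seats.
Brisco receives 1.

1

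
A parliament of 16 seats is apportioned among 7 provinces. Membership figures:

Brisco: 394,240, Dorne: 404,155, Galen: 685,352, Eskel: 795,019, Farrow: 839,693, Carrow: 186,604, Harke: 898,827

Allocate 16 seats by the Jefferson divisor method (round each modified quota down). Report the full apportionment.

Standard divisor 4203890/16 ≈ 262743.125; standard quotas: Brisco 1.500, Dorne 1.538, Galen 2.608, Eskel 3.026, Farrow 3.196, Carrow 0.710, Harke 3.421.
Rounding down gives 1, 1, 2, 3, 3, 0, 3 = 13 seats, so the divisor must be adjusted.
With modified divisor 206000: modified quotas Brisco 1.914, Dorne 1.962, Galen 3.327, Eskel 3.859, Farrow 4.076, Carrow 0.906, Harke 4.363.
Rounding down: Brisco 1, Dorne 1, Galen 3, Eskel 3, Farrow 4, Carrow 0, Harke 4 (total 16).

Brisco: 1, Dorne: 1, Galen: 3, Eskel: 3, Farrow: 4, Carrow: 0, Harke: 4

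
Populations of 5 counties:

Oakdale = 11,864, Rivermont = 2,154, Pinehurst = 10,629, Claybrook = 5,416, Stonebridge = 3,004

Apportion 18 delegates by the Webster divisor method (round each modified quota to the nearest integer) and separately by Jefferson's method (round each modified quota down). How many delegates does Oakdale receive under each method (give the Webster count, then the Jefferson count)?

6 and 7

Webster: Oakdale 6, Rivermont 1, Pinehurst 6, Claybrook 3, Stonebridge 2.
Jefferson: Oakdale 7, Rivermont 1, Pinehurst 6, Claybrook 3, Stonebridge 1.
Oakdale gets 6 under Webster and 7 under Jefferson.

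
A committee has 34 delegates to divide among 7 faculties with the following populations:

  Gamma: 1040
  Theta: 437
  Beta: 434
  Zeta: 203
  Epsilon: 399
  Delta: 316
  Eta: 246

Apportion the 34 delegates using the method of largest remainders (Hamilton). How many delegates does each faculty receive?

Gamma 12; Theta 5; Beta 5; Zeta 2; Epsilon 4; Delta 3; Eta 3

The standard divisor is 3075/34 ≈ 90.441.
Standard quotas: Gamma 11.499, Theta 4.832, Beta 4.799, Zeta 2.245, Epsilon 4.412, Delta 3.494, Eta 2.720.
Lower quotas: Gamma 11, Theta 4, Beta 4, Zeta 2, Epsilon 4, Delta 3, Eta 2 (sum 30, leaving 4 seats).
Remainders in descending order: Theta 0.832, Beta 0.799, Eta 0.720, Gamma 0.499, Delta 0.494, Epsilon 0.412, Zeta 0.245.
Largest remainders: Theta, Beta, Eta, Gamma receive the extra seats.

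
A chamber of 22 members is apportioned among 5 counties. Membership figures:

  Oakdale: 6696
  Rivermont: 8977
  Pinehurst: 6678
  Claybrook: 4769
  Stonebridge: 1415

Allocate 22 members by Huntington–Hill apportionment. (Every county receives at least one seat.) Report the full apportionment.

With divisor 1300: modified quotas Oakdale 5.151, Rivermont 6.905, Pinehurst 5.137, Claybrook 3.668, Stonebridge 1.088.
Geometric-mean thresholds: Oakdale √(5·6)=5.477, Rivermont √(6·7)=6.481, Pinehurst √(5·6)=5.477, Claybrook √(3·4)=3.464, Stonebridge √(1·2)=1.414.
Each quota rounded against its threshold gives Oakdale 5, Rivermont 7, Pinehurst 5, Claybrook 4, Stonebridge 1 (total 22).

Oakdale=5; Rivermont=7; Pinehurst=5; Claybrook=4; Stonebridge=1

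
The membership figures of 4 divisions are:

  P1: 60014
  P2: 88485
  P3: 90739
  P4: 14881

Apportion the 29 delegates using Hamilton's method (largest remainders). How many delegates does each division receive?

P1: 7; P2: 10; P3: 10; P4: 2

The standard divisor is 254119/29 ≈ 8762.724.
Standard quotas: P1 6.8488, P2 10.0979, P3 10.3551, P4 1.6982.
Lower quotas: P1 6, P2 10, P3 10, P4 1 (sum 27, leaving 2 seats).
Remainders in descending order: P1 0.8488, P4 0.6982, P3 0.3551, P2 0.0979.
Largest remainders: P1, P4 receive the extra seats.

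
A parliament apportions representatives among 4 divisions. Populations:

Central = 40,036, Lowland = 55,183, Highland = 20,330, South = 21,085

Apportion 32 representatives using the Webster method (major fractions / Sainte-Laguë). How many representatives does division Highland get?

5

Standard divisor 136634/32 ≈ 4269.812; standard quotas: Central 9.377, Lowland 12.924, Highland 4.761, South 4.938.
Rounding to the nearest integer gives Central 9, Lowland 13, Highland 5, South 5 — total 32, matching the house size, so no adjustment is needed.
Highland receives 5.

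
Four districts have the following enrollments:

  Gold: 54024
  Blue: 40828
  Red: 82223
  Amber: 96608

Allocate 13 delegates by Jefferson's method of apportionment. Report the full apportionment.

Gold 2, Blue 2, Red 4, Amber 5

Standard divisor 273683/13 ≈ 21052.538; standard quotas: Gold 2.566, Blue 1.939, Red 3.906, Amber 4.589.
Rounding down gives 2, 1, 3, 4 = 10 seats, so the divisor must be adjusted.
With modified divisor 18700: modified quotas Gold 2.889, Blue 2.183, Red 4.397, Amber 5.166.
Rounding down: Gold 2, Blue 2, Red 4, Amber 5 (total 13).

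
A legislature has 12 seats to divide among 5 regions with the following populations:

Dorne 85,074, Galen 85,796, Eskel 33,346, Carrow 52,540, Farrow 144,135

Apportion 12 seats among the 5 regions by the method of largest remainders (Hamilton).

Dorne 2; Galen 3; Eskel 1; Carrow 2; Farrow 4

Standard divisor: 400891 ÷ 12 ≈ 33407.583.
Standard quotas: Dorne 2.5465, Galen 2.5682, Eskel 0.9982, Carrow 1.5727, Farrow 4.3144.
Lower quotas: Dorne 2, Galen 2, Eskel 0, Carrow 1, Farrow 4 (sum 9, leaving 3 seats).
Remainders in descending order: Eskel 0.9982, Carrow 0.5727, Galen 0.5682, Dorne 0.5465, Farrow 0.3144.
Largest remainders: Eskel, Carrow, Galen receive the extra seats.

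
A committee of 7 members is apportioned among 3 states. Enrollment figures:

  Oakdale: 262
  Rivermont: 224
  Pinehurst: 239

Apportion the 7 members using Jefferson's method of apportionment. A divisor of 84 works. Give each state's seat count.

With modified divisor 84: modified quotas Oakdale 3.119, Rivermont 2.667, Pinehurst 2.845.
Rounding down: Oakdale 3, Rivermont 2, Pinehurst 2 (total 7).

Oakdale=3, Rivermont=2, Pinehurst=2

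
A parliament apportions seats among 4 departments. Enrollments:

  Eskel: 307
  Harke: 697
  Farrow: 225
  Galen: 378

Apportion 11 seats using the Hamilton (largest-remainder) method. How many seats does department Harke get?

Standard divisor: 1607 ÷ 11 ≈ 146.091.
Standard quotas: Eskel 2.101, Harke 4.771, Farrow 1.540, Galen 2.587.
Lower quotas: Eskel 2, Harke 4, Farrow 1, Galen 2 (sum 9, leaving 2 seats).
Remainders in descending order: Harke 0.771, Galen 0.587, Farrow 0.540, Eskel 0.101.
Largest remainders: Harke, Galen receive the extra seats.
Harke receives 5.

5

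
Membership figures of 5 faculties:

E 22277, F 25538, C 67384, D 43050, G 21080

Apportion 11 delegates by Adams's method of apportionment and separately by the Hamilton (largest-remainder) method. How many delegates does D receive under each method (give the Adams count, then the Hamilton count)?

2 and 3

Adams: E 2, F 2, C 4, D 2, G 1.
Hamilton: E 1, F 2, C 4, D 3, G 1.
D gets 2 under Adams and 3 under Hamilton.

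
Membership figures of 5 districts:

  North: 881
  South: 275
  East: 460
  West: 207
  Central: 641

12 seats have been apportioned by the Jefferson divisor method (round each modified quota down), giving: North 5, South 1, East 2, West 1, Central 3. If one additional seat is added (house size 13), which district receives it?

Central

Priority for the next seat is population ÷ (current seats + 1).
Priorities: North 146.833, South 137.500, East 153.333, West 103.500, Central 160.250.
Highest priority: Central.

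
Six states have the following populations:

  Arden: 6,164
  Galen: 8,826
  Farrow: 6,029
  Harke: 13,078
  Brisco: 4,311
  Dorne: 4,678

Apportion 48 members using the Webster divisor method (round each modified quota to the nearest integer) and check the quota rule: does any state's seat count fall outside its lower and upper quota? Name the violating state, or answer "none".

Standard quotas: Arden 6.867, Galen 9.833, Farrow 6.717, Harke 14.570, Brisco 4.803, Dorne 5.212.
Webster allocation: Arden 7, Galen 10, Farrow 7, Harke 14, Brisco 5, Dorne 5.
Every allocation lies between the lower and upper quota.

none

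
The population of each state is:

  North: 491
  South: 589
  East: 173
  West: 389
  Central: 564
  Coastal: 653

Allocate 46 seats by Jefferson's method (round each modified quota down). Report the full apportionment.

North: 8, South: 10, East: 2, West: 6, Central: 9, Coastal: 11

Standard divisor 2859/46 ≈ 62.152; standard quotas: North 7.900, South 9.477, East 2.783, West 6.259, Central 9.075, Coastal 10.506.
Rounding down gives 7, 9, 2, 6, 9, 10 = 43 seats, so the divisor must be adjusted.
With modified divisor 58.3: modified quotas North 8.422, South 10.103, East 2.967, West 6.672, Central 9.674, Coastal 11.201.
Rounding down: North 8, South 10, East 2, West 6, Central 9, Coastal 11 (total 46).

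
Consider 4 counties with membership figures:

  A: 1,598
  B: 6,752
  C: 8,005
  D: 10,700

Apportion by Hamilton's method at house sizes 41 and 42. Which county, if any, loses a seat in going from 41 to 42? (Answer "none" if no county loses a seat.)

At 41 seats: A 3, B 10, C 12, D 16.
At 42 seats: A 2, B 11, C 12, D 17.
A drops from 3 to 2.

A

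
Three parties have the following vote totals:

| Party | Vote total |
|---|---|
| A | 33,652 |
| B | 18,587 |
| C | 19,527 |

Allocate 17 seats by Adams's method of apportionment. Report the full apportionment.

A=8, B=4, C=5

Standard divisor 71766/17 ≈ 4221.529; standard quotas: A 7.972, B 4.403, C 4.626.
Rounding up gives 8, 5, 5 = 18 seats, so the divisor must be adjusted.
With modified divisor 4700: modified quotas A 7.160, B 3.955, C 4.155.
Rounding up: A 8, B 4, C 5 (total 17).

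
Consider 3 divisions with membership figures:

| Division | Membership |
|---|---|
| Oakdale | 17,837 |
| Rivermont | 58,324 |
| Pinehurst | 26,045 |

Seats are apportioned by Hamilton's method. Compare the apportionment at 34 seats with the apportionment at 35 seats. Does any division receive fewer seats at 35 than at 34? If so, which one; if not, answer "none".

none

At 34 seats: Oakdale 6, Rivermont 19, Pinehurst 9.
At 35 seats: Oakdale 6, Rivermont 20, Pinehurst 9.
No division's allocation decreased.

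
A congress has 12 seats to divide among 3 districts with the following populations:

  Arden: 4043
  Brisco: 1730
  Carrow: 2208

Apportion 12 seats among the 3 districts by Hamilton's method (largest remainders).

Standard divisor: 7981 ÷ 12 ≈ 665.083.
Standard quotas: Arden 6.079, Brisco 2.601, Carrow 3.320.
Lower quotas: Arden 6, Brisco 2, Carrow 3 (sum 11, leaving 1 seat).
Remainders in descending order: Brisco 0.601, Carrow 0.320, Arden 0.079.
The surplus seat goes to Brisco.

Arden 6, Brisco 3, Carrow 3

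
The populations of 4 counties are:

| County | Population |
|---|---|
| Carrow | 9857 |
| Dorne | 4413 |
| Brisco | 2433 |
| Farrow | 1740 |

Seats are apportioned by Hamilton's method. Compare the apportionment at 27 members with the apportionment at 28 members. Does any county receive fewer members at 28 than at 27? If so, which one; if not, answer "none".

At 27 seats: Carrow 14, Dorne 6, Brisco 4, Farrow 3.
At 28 seats: Carrow 15, Dorne 7, Brisco 4, Farrow 2.
Farrow drops from 3 to 2.

Farrow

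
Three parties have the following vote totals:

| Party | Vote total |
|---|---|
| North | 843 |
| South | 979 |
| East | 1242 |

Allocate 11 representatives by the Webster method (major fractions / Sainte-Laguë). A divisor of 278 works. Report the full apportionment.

North 3; South 4; East 4

With modified divisor 278: modified quotas North 3.032, South 3.522, East 4.468.
Rounding to the nearest integer: North 3, South 4, East 4 (total 11).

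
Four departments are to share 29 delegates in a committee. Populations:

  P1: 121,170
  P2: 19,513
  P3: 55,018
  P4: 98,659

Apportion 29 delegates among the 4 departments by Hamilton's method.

The standard divisor is 294360/29 ≈ 10150.345.
Standard quotas: P1 11.9375, P2 1.9224, P3 5.4203, P4 9.7198.
Lower quotas: P1 11, P2 1, P3 5, P4 9 (sum 26, leaving 3 seats).
Remainders in descending order: P1 0.9375, P2 0.9224, P4 0.7198, P3 0.4203.
The surplus seats go to P1, P2, P4.

P1=12, P2=2, P3=5, P4=10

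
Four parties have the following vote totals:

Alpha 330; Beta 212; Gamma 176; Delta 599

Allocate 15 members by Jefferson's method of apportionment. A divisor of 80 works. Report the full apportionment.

Alpha 4, Beta 2, Gamma 2, Delta 7

With modified divisor 80: modified quotas Alpha 4.125, Beta 2.650, Gamma 2.200, Delta 7.487.
Rounding down: Alpha 4, Beta 2, Gamma 2, Delta 7 (total 15).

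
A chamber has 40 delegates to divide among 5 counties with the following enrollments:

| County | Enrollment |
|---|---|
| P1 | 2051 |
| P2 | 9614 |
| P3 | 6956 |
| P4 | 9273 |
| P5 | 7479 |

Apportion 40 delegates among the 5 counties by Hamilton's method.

P1 2, P2 11, P3 8, P4 11, P5 8

Standard divisor: 35373 ÷ 40 ≈ 884.325.
Standard quotas: P1 2.3193, P2 10.8716, P3 7.8659, P4 10.4860, P5 8.4573.
Lower quotas: P1 2, P2 10, P3 7, P4 10, P5 8 (sum 37, leaving 3 seats).
Remainders in descending order: P2 0.8716, P3 0.8659, P4 0.4860, P5 0.4573, P1 0.3193.
The surplus seats go to P2, P3, P4.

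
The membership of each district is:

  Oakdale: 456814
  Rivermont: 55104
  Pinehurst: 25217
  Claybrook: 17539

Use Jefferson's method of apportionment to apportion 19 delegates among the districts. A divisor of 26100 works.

With modified divisor 26100: modified quotas Oakdale 17.502, Rivermont 2.111, Pinehurst 0.966, Claybrook 0.672.
Rounding down: Oakdale 17, Rivermont 2, Pinehurst 0, Claybrook 0 (total 19).

Oakdale 17, Rivermont 2, Pinehurst 0, Claybrook 0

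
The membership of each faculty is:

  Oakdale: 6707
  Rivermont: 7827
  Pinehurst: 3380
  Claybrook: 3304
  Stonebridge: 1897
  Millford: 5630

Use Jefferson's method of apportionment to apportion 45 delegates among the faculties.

Oakdale: 11; Rivermont: 12; Pinehurst: 5; Claybrook: 5; Stonebridge: 3; Millford: 9

Standard divisor 28745/45 ≈ 638.778; standard quotas: Oakdale 10.500, Rivermont 12.253, Pinehurst 5.291, Claybrook 5.172, Stonebridge 2.970, Millford 8.814.
Rounding down gives 10, 12, 5, 5, 2, 8 = 42 seats, so the divisor must be adjusted.
With modified divisor 606: modified quotas Oakdale 11.068, Rivermont 12.916, Pinehurst 5.578, Claybrook 5.452, Stonebridge 3.130, Millford 9.290.
Rounding down: Oakdale 11, Rivermont 12, Pinehurst 5, Claybrook 5, Stonebridge 3, Millford 9 (total 45).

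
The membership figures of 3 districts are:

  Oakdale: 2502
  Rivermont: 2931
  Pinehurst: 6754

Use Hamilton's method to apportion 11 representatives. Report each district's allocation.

Oakdale 2, Rivermont 3, Pinehurst 6

Total 12187; standard divisor 12187/11 ≈ 1107.909.
Standard quotas: Oakdale 2.2583, Rivermont 2.6455, Pinehurst 6.0962.
Lower quotas: Oakdale 2, Rivermont 2, Pinehurst 6 (sum 10, leaving 1 seat).
Remainders in descending order: Rivermont 0.6455, Oakdale 0.2583, Pinehurst 0.0962.
Largest remainder: Rivermont receives the extra seat.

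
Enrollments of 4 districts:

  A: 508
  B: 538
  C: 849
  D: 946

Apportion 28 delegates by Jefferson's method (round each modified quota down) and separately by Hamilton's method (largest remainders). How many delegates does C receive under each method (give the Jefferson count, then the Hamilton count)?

Jefferson: A 5, B 5, C 8, D 10.
Hamilton: A 5, B 5, C 9, D 9.
C gets 8 under Jefferson and 9 under Hamilton.

8 and 9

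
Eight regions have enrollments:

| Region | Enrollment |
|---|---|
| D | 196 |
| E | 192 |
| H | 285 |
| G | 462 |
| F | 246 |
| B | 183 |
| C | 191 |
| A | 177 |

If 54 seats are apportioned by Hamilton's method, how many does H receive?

The standard divisor is 1932/54 ≈ 35.778.
Standard quotas: D 5.478, E 5.366, H 7.966, G 12.913, F 6.876, B 5.115, C 5.339, A 4.947.
Lower quotas: D 5, E 5, H 7, G 12, F 6, B 5, C 5, A 4 (sum 49, leaving 5 seats).
Remainders in descending order: H 0.966, A 0.947, G 0.913, F 0.876, D 0.478, E 0.366, C 0.339, B 0.115.
The surplus seats go to H, A, G, F, D.
H receives 8.

8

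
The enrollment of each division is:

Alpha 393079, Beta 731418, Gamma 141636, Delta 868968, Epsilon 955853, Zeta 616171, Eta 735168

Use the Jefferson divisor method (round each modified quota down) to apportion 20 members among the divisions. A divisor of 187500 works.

With modified divisor 187500: modified quotas Alpha 2.096, Beta 3.901, Gamma 0.755, Delta 4.634, Epsilon 5.098, Zeta 3.286, Eta 3.921.
Rounding down: Alpha 2, Beta 3, Gamma 0, Delta 4, Epsilon 5, Zeta 3, Eta 3 (total 20).

Alpha: 2, Beta: 3, Gamma: 0, Delta: 4, Epsilon: 5, Zeta: 3, Eta: 3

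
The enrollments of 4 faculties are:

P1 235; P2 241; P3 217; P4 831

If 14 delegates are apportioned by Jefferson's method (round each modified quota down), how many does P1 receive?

2

Standard divisor 1524/14 ≈ 108.857; standard quotas: P1 2.159, P2 2.214, P3 1.993, P4 7.634.
Rounding down gives 2, 2, 1, 7 = 12 seats, so the divisor must be adjusted.
With modified divisor 100: modified quotas P1 2.350, P2 2.410, P3 2.170, P4 8.310.
Rounding down: P1 2, P2 2, P3 2, P4 8 (total 14).
P1 receives 2.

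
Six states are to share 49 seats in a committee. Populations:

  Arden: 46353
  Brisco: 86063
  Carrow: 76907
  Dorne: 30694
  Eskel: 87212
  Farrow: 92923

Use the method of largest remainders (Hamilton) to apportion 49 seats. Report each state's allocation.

The standard divisor is 420152/49 ≈ 8574.531.
Standard quotas: Arden 5.4059, Brisco 10.0371, Carrow 8.9692, Dorne 3.5797, Eskel 10.1711, Farrow 10.8371.
Lower quotas: Arden 5, Brisco 10, Carrow 8, Dorne 3, Eskel 10, Farrow 10 (sum 46, leaving 3 seats).
Remainders in descending order: Carrow 0.9692, Farrow 0.8371, Dorne 0.5797, Arden 0.4059, Eskel 0.1711, Brisco 0.0371.
The surplus seats go to Carrow, Farrow, Dorne.

Arden: 5; Brisco: 10; Carrow: 9; Dorne: 4; Eskel: 10; Farrow: 11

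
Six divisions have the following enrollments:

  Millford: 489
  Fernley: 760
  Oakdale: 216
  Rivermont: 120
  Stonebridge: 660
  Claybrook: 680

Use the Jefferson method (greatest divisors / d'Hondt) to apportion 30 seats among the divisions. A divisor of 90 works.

With modified divisor 90: modified quotas Millford 5.433, Fernley 8.444, Oakdale 2.400, Rivermont 1.333, Stonebridge 7.333, Claybrook 7.556.
Rounding down: Millford 5, Fernley 8, Oakdale 2, Rivermont 1, Stonebridge 7, Claybrook 7 (total 30).

Millford=5; Fernley=8; Oakdale=2; Rivermont=1; Stonebridge=7; Claybrook=7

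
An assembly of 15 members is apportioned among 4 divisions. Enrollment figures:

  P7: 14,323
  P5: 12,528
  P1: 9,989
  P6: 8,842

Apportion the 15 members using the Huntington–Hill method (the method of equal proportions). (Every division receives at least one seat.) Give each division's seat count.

With divisor 3043: modified quotas P7 4.707, P5 4.117, P1 3.283, P6 2.906.
Geometric-mean thresholds: P7 √(4·5)=4.472, P5 √(4·5)=4.472, P1 √(3·4)=3.464, P6 √(2·3)=2.449.
Each quota rounded against its threshold gives P7 5, P5 4, P1 3, P6 3 (total 15).

P7 5, P5 4, P1 3, P6 3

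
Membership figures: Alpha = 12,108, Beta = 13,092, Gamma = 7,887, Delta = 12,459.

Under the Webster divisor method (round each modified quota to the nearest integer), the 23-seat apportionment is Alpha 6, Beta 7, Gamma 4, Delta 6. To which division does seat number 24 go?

Priority for the next seat is population ÷ (current seats + 0.5).
Priorities: Alpha 1862.769, Beta 1745.600, Gamma 1752.667, Delta 1916.769.
Highest priority: Delta.

Delta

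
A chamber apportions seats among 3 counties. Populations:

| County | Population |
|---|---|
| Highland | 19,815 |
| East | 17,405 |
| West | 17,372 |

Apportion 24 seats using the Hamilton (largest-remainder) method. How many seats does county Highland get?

9

Standard divisor: 54592 ÷ 24 ≈ 2274.667.
Standard quotas: Highland 8.7112, East 7.6517, West 7.6372.
Lower quotas: Highland 8, East 7, West 7 (sum 22, leaving 2 seats).
Remainders in descending order: Highland 0.7112, East 0.6517, West 0.6372.
The surplus seats go to Highland, East.
Highland receives 9.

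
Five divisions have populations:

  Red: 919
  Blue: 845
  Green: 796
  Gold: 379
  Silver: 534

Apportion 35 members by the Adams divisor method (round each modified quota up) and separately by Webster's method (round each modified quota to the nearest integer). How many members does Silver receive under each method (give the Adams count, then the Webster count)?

Adams: Red 9, Blue 8, Green 8, Gold 4, Silver 6.
Webster: Red 9, Blue 9, Green 8, Gold 4, Silver 5.
Silver gets 6 under Adams and 5 under Webster.

6 and 5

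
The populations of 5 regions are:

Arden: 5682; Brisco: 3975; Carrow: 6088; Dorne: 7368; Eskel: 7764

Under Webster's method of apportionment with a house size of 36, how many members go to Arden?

Standard divisor 30877/36 ≈ 857.694; standard quotas: Arden 6.625, Brisco 4.635, Carrow 7.098, Dorne 8.590, Eskel 9.052.
Rounding to the nearest integer gives 7, 5, 7, 9, 9 = 37 seats, so the divisor must be adjusted.
With modified divisor 870: modified quotas Arden 6.531, Brisco 4.569, Carrow 6.998, Dorne 8.469, Eskel 8.924.
Rounding to the nearest integer: Arden 7, Brisco 5, Carrow 7, Dorne 8, Eskel 9 (total 36).
Arden receives 7.

7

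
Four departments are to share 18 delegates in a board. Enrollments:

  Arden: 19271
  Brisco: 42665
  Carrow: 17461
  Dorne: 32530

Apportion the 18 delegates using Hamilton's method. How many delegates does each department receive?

The standard divisor is 111927/18 ≈ 6218.167.
Standard quotas: Arden 3.0991, Brisco 6.8613, Carrow 2.8081, Dorne 5.2314.
Lower quotas: Arden 3, Brisco 6, Carrow 2, Dorne 5 (sum 16, leaving 2 seats).
Remainders in descending order: Brisco 0.8613, Carrow 0.8081, Dorne 0.2314, Arden 0.0991.
The surplus seats go to Brisco, Carrow.

Arden=3; Brisco=7; Carrow=3; Dorne=5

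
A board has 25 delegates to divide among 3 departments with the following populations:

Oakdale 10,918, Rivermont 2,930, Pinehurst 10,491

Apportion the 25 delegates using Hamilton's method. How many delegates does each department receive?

Oakdale=11; Rivermont=3; Pinehurst=11

Standard divisor: 24339 ÷ 25 ≈ 973.56.
Standard quotas: Oakdale 11.2145, Rivermont 3.0096, Pinehurst 10.7759.
Lower quotas: Oakdale 11, Rivermont 3, Pinehurst 10 (sum 24, leaving 1 seat).
Remainders in descending order: Pinehurst 0.7759, Oakdale 0.2145, Rivermont 0.0096.
The surplus seat goes to Pinehurst.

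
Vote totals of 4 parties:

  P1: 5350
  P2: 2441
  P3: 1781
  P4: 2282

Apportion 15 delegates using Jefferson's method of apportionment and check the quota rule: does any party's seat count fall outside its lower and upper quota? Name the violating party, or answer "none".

none

Standard quotas: P1 6.770, P2 3.089, P3 2.254, P4 2.888.
Jefferson allocation: P1 7, P2 3, P3 2, P4 3.
Every allocation lies between the lower and upper quota.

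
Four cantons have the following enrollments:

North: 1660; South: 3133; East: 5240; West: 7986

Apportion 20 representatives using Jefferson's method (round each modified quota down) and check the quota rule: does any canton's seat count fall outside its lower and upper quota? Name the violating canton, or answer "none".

Standard quotas: North 1.842, South 3.477, East 5.816, West 8.864.
Jefferson allocation: North 2, South 3, East 6, West 9.
Every allocation lies between the lower and upper quota.

none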